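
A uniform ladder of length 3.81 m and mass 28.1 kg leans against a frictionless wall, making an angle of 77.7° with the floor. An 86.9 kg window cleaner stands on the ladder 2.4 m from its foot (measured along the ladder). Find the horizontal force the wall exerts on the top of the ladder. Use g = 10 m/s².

About the foot of the ladder:
Ladder weight 28.1×10 = 281 N acts at 1.905 m along the ladder; its horizontal arm is 1.905·cos77.7° = 0.4058 m → τ = 114 N·m clockwise.
Window cleaner: 86.9×10 = 869 N at 2.4 m → arm 0.5113 m → τ = 444.3 N·m clockwise.
Wall normal N acts horizontally at the top; its moment arm is the height L sinθ = 3.81·sin77.7° = 3.723 m, counterclockwise.
Balancing moments: N × 3.723 = 558.3, giving N = 150 N.

N_wall ≈ 150 N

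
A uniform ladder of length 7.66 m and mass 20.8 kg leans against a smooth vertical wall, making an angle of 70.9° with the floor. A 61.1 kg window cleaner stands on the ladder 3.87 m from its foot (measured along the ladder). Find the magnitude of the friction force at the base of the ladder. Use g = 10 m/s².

f ≈ 143 N

Choose the foot of the ladder as the axis so the floor normal and friction both act there and drop out.
Ladder weight 20.8×10 = 208 N acts at 3.83 m along the ladder; its horizontal arm is 3.83·cos70.9° = 1.253 m → τ = 260.6 N·m clockwise.
Window cleaner: 61.1×10 = 611 N at 3.87 m → arm 1.266 m → τ = 773.5 N·m clockwise.
Wall normal N acts horizontally at the top; its moment arm is the height L sinθ = 7.66·sin70.9° = 7.238 m, counterclockwise.
Balancing moments: N × 7.238 = 1034, giving N = 143 N.
ΣFx = 0: friction at the foot balances the wall's push, so f = N_wall = 143 N.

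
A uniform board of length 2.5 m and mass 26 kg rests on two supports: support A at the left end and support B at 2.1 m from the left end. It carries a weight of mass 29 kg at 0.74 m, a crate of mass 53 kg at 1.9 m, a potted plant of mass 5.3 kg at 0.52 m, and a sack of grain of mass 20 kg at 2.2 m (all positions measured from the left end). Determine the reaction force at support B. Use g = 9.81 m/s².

Sum moments about support A (its reaction then has zero moment arm).
Beam weight: 26 × 9.81 = 255.1 N down at 1.25 m → arm 1.25 m, τ = 255.1 × 1.25 = 318.9 N·m clockwise.
Weight: 29 × 9.81 = 284.5 N down at 0.74 m → arm 0.74 m, τ = 284.5 × 0.74 = 210.5 N·m clockwise.
Crate: 53 × 9.81 = 519.9 N down at 1.9 m → arm 1.9 m, τ = 519.9 × 1.9 = 987.8 N·m clockwise.
Potted plant: 5.3 × 9.81 = 51.99 N down at 0.52 m → arm 0.52 m, τ = 51.99 × 0.52 = 27.03 N·m clockwise.
Sack of grain: 20 × 9.81 = 196.2 N down at 2.2 m → arm 2.2 m, τ = 196.2 × 2.2 = 431.6 N·m clockwise.
Net load moment about support A = 1976 N·m clockwise.
Reaction R at support B is upward at 2.1 m, arm 2.1 m → moment R × 2.1 counterclockwise.
Στ = 0 ⇒ R × 2.1 = 1976 ⇒ R = 941 N.

R_B ≈ 941 N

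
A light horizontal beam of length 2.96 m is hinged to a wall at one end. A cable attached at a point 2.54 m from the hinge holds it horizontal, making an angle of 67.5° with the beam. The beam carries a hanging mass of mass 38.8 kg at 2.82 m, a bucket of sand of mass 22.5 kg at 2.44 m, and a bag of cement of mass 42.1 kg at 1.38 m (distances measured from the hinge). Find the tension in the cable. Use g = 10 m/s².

T ≈ 948 N

Taking torques about the hinge:
Hanging mass: 38.8 × 10 = 388 N down at 2.82 m → arm 2.82 m, τ = 388 × 2.82 = 1094 N·m clockwise.
Bucket of sand: 22.5 × 10 = 225 N down at 2.44 m → arm 2.44 m, τ = 225 × 2.44 = 549 N·m clockwise.
Bag of cement: 42.1 × 10 = 421 N down at 1.38 m → arm 1.38 m, τ = 421 × 1.38 = 581 N·m clockwise.
Total clockwise load moment = 2224 N·m.
The cable tension T acts at 2.54 m; only its component perpendicular to the beam, T sinθ, produces torque. sin 67.5° = 0.9239.
For rotational equilibrium, T × 2.54 × 0.9239 = 2224, so T = 2224 / 2.347 = 948 N.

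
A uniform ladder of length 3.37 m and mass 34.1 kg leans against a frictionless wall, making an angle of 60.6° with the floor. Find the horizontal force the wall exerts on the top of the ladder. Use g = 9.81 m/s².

Choose the foot of the ladder as the axis so the floor normal and friction both act there and drop out.
Ladder weight 34.1×9.81 = 334.5 N acts at 1.685 m along the ladder; its horizontal arm is 1.685·cos60.6° = 0.8272 m → τ = 276.7 N·m clockwise.
Wall normal N acts horizontally at the top; its moment arm is the height L sinθ = 3.37·sin60.6° = 2.936 m, counterclockwise.
Setting net torque to zero: N × 2.936 = 276.7 → N = 94.2 N.

N_wall ≈ 94.2 N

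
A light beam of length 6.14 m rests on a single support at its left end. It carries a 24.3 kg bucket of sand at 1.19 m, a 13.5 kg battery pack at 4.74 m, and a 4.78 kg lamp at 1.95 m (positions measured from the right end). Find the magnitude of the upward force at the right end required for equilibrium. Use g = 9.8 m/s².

Sum moments about the left end (the unknown pivot reaction has zero arm there).
Bucket of sand: 24.3 × 9.8 = 238.1 N down at 1.19 m → arm 4.95 m, τ = 238.1 × 4.95 = 1179 N·m clockwise.
Battery pack: 13.5 × 9.8 = 132.3 N down at 4.74 m → arm 1.4 m, τ = 132.3 × 1.4 = 185.2 N·m clockwise.
Lamp: 4.78 × 9.8 = 46.84 N down at 1.95 m → arm 4.19 m, τ = 46.84 × 4.19 = 196.3 N·m clockwise.
Net moment of the loads = 1560 N·m clockwise.
The upward force F acts at the right end, arm 6.14 m, giving F × 6.14 counterclockwise.
Setting net torque to zero: F × 6.14 = 1560 → F = 1560 / 6.14 = 254 N.

F ≈ 254 N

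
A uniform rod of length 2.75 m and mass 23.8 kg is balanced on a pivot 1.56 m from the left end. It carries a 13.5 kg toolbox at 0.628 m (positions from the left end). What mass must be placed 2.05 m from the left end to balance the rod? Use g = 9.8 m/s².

Taking torques about the pivot (at 1.56 m from the left end):
Beam weight: 23.8 × 9.8 = 233.2 N down at 1.375 m → arm 0.185 m, τ = 233.2 × 0.185 = 43.14 N·m counterclockwise.
Toolbox: 13.5 × 9.8 = 132.3 N down at 0.628 m → arm 0.932 m, τ = 132.3 × 0.932 = 123.3 N·m counterclockwise.
Net moment of known loads = 166.4 N·m counterclockwise.
An unknown mass m at 2.05 m has arm 0.49 m; its moment is m·g·0.49 clockwise.
Setting net torque to zero: m × 9.8 × 0.49 = 166.4 → m = 166.4 / (9.8 × 0.49) = 34.7 kg.

m ≈ 34.7 kg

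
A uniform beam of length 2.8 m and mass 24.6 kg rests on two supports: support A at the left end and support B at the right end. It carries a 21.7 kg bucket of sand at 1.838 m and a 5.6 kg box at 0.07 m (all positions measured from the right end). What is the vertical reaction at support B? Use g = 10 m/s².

R_B ≈ 252 N

About support A:
Beam weight: 24.6 × 10 = 246 N down at 1.4 m → arm 1.4 m, τ = 246 × 1.4 = 344.4 N·m clockwise.
Bucket of sand: 21.7 × 10 = 217 N down at 1.838 m → arm 0.962 m, τ = 217 × 0.962 = 208.8 N·m clockwise.
Box: 5.6 × 10 = 56 N down at 0.07 m → arm 2.73 m, τ = 56 × 2.73 = 152.9 N·m clockwise.
Net load moment about support A = 706.1 N·m clockwise.
Reaction R at support B is upward at 0 m, arm 2.8 m → moment R × 2.8 counterclockwise.
Setting net torque to zero: R × 2.8 = 706.1 → R = 252 N.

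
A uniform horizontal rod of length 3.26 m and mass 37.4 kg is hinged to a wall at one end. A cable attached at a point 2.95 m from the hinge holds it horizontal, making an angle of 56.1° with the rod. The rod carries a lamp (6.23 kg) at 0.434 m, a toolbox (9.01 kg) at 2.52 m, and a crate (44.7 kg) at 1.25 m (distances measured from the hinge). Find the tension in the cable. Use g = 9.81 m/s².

T ≈ 570 N

Choose the hinge as the axis so the unknown hinge reaction has zero arm there.
Beam weight: 37.4 × 9.81 = 366.9 N down at 1.63 m → arm 1.63 m, τ = 366.9 × 1.63 = 598 N·m clockwise.
Lamp: 6.23 × 9.81 = 61.12 N down at 0.434 m → arm 0.434 m, τ = 61.12 × 0.434 = 26.53 N·m clockwise.
Toolbox: 9.01 × 9.81 = 88.39 N down at 2.52 m → arm 2.52 m, τ = 88.39 × 2.52 = 222.7 N·m clockwise.
Crate: 44.7 × 9.81 = 438.5 N down at 1.25 m → arm 1.25 m, τ = 438.5 × 1.25 = 548.1 N·m clockwise.
Total clockwise load moment = 1395 N·m.
The cable tension T acts at 2.95 m; only its component perpendicular to the rod, T sinθ, produces torque. sin 56.1° = 0.83.
Στ = 0 ⇒ T × 2.95 × 0.83 = 1395 ⇒ T = 1395 / 2.449 = 570 N.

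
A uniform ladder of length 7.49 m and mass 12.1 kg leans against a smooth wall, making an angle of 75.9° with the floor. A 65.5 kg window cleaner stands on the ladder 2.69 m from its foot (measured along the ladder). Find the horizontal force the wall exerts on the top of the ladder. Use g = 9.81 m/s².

Take moments about the foot of the ladder.
Ladder weight 12.1×9.81 = 118.7 N acts at 3.745 m along the ladder; its horizontal arm is 3.745·cos75.9° = 0.9123 m → τ = 108.3 N·m clockwise.
Window cleaner: 65.5×9.81 = 642.6 N at 2.69 m → arm 0.6553 m → τ = 421.1 N·m clockwise.
Wall normal N acts horizontally at the top; its moment arm is the height L sinθ = 7.49·sin75.9° = 7.264 m, counterclockwise.
Balancing moments: N × 7.264 = 529.4, giving N = 72.9 N.

N_wall ≈ 72.9 N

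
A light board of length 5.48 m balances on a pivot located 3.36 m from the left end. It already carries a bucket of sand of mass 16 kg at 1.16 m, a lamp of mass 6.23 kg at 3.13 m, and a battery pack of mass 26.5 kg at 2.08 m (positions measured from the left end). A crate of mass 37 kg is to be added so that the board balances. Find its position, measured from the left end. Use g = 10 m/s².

About the pivot (at 3.36 m from the left end):
Bucket of sand: 16 × 10 = 160 N down at 1.16 m → arm 2.2 m, τ = 160 × 2.2 = 352 N·m counterclockwise.
Lamp: 6.23 × 10 = 62.3 N down at 3.13 m → arm 0.23 m, τ = 62.3 × 0.23 = 14.33 N·m counterclockwise.
Battery pack: 26.5 × 10 = 265 N down at 2.08 m → arm 1.28 m, τ = 265 × 1.28 = 339.2 N·m counterclockwise.
Net moment of existing loads = 705.5 N·m counterclockwise.
The crate weighs 37 × 10 = 370 N and must supply an equal clockwise moment, so its lever arm about the pivot is 705.5 / 370 = 1.91 m.
That puts it at 3.36 + 1.91 = 5.27 m from the left end.

x ≈ 5.27 m from the left end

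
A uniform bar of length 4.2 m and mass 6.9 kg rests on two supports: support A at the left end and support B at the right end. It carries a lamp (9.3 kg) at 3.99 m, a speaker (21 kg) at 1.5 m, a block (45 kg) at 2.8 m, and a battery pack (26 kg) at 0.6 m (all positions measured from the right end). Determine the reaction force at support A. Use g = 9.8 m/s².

Sum moments about support B (its reaction then has zero moment arm).
Beam weight: 6.9 × 9.8 = 67.62 N down at 2.1 m → arm 2.1 m, τ = 67.62 × 2.1 = 142 N·m counterclockwise.
Lamp: 9.3 × 9.8 = 91.14 N down at 3.99 m → arm 3.99 m, τ = 91.14 × 3.99 = 363.6 N·m counterclockwise.
Speaker: 21 × 9.8 = 205.8 N down at 1.5 m → arm 1.5 m, τ = 205.8 × 1.5 = 308.7 N·m counterclockwise.
Block: 45 × 9.8 = 441 N down at 2.8 m → arm 2.8 m, τ = 441 × 2.8 = 1235 N·m counterclockwise.
Battery pack: 26 × 9.8 = 254.8 N down at 0.6 m → arm 0.6 m, τ = 254.8 × 0.6 = 152.9 N·m counterclockwise.
Net load moment about support B = 2202 N·m counterclockwise.
Reaction R at support A is upward at 4.2 m, arm 4.2 m → moment R × 4.2 clockwise.
For rotational equilibrium, R × 4.2 = 2202, so R = 524 N.

R_A ≈ 524 N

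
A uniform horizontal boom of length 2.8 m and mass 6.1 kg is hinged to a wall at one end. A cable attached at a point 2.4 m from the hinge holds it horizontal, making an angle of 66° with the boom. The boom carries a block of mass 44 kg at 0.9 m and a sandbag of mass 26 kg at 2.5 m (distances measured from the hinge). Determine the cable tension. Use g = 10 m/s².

Choose the hinge as the axis so the unknown hinge reaction has zero arm there.
Beam weight: 6.1 × 10 = 61 N down at 1.4 m → arm 1.4 m, τ = 61 × 1.4 = 85.4 N·m clockwise.
Block: 44 × 10 = 440 N down at 0.9 m → arm 0.9 m, τ = 440 × 0.9 = 396 N·m clockwise.
Sandbag: 26 × 10 = 260 N down at 2.5 m → arm 2.5 m, τ = 260 × 2.5 = 650 N·m clockwise.
Total clockwise load moment = 1131 N·m.
The cable tension T acts at 2.4 m; only its component perpendicular to the boom, T sinθ, produces torque. sin 66° = 0.9135.
Setting net torque to zero: T × 2.4 × 0.9135 = 1131 → T = 1131 / 2.192 = 516 N.

T ≈ 516 N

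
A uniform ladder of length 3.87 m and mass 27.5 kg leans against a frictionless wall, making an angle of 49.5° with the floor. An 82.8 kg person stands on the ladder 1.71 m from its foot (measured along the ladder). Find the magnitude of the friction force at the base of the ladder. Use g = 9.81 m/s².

f ≈ 422 N

Choose the foot of the ladder as the axis so the floor normal and friction both act there and drop out.
Ladder weight 27.5×9.81 = 269.8 N acts at 1.935 m along the ladder; its horizontal arm is 1.935·cos49.5° = 1.257 m → τ = 339.1 N·m clockwise.
Person: 82.8×9.81 = 812.3 N at 1.71 m → arm 1.111 m → τ = 902.5 N·m clockwise.
Wall normal N acts horizontally at the top; its moment arm is the height L sinθ = 3.87·sin49.5° = 2.943 m, counterclockwise.
For rotational equilibrium, N × 2.943 = 1242, so N = 422 N.
ΣFx = 0: friction at the foot balances the wall's push, so f = N_wall = 422 N.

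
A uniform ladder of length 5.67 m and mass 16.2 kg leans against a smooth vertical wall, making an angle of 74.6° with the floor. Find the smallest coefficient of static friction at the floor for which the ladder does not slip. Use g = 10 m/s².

μ_min ≈ 0.138

Choose the foot of the ladder as the axis so the floor normal and friction both act there and drop out.
Ladder weight 16.2×10 = 162 N acts at 2.835 m along the ladder; its horizontal arm is 2.835·cos74.6° = 0.7529 m → τ = 122 N·m clockwise.
Wall normal N acts horizontally at the top; its moment arm is the height L sinθ = 5.67·sin74.6° = 5.466 m, counterclockwise.
For rotational equilibrium, N × 5.466 = 122, so N = 22.32 N.
ΣFx = 0 ⇒ f = N_wall = 22.32 N. ΣFy = 0 ⇒ N_floor = 162 N.
μ_min = f / N_floor = 22.32 / 162 = 0.138.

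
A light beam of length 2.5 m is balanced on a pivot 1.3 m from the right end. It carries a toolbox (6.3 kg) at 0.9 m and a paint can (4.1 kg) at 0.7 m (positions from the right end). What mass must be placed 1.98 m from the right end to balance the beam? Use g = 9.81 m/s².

m ≈ 7.32 kg

Choose the pivot (at 1.3 m from the right end) as the axis so the support reaction has zero arm there.
Toolbox: 6.3 × 9.81 = 61.8 N down at 0.9 m → arm 0.4 m, τ = 61.8 × 0.4 = 24.72 N·m clockwise.
Paint can: 4.1 × 9.81 = 40.22 N down at 0.7 m → arm 0.6 m, τ = 40.22 × 0.6 = 24.13 N·m clockwise.
Net moment of known loads = 48.85 N·m clockwise.
An unknown mass m at 1.98 m has arm 0.68 m; its moment is m·g·0.68 counterclockwise.
Setting net torque to zero: m × 9.81 × 0.68 = 48.85 → m = 48.85 / (9.81 × 0.68) = 7.32 kg.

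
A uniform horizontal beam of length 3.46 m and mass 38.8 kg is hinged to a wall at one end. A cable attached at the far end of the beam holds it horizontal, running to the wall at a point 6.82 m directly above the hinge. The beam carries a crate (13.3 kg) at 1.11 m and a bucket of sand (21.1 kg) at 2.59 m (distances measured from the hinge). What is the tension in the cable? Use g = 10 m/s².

Choose the hinge as the axis so the unknown hinge reaction has zero arm there.
Beam weight: 38.8 × 10 = 388 N down at 1.73 m → arm 1.73 m, τ = 388 × 1.73 = 671.2 N·m clockwise.
Crate: 13.3 × 10 = 133 N down at 1.11 m → arm 1.11 m, τ = 133 × 1.11 = 147.6 N·m clockwise.
Bucket of sand: 21.1 × 10 = 211 N down at 2.59 m → arm 2.59 m, τ = 211 × 2.59 = 546.5 N·m clockwise.
Total clockwise load moment = 1365 N·m.
The cable tension T acts at 3.46 m; only its component perpendicular to the beam, T sinθ, produces torque. sinθ = h/√(h²+d²) = 6.82/√(6.82²+3.46²) = 0.8918.
Balancing moments: T × 3.46 × 0.8918 = 1365, giving T = 1365 / 3.086 = 442 N.

T ≈ 442 N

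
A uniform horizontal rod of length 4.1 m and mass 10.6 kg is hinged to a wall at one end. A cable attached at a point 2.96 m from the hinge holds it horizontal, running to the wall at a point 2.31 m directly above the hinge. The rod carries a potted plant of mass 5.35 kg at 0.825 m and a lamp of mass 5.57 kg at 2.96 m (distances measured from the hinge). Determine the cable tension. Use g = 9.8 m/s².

About the hinge:
Beam weight: 10.6 × 9.8 = 103.9 N down at 2.05 m → arm 2.05 m, τ = 103.9 × 2.05 = 213 N·m clockwise.
Potted plant: 5.35 × 9.8 = 52.43 N down at 0.825 m → arm 0.825 m, τ = 52.43 × 0.825 = 43.25 N·m clockwise.
Lamp: 5.57 × 9.8 = 54.59 N down at 2.96 m → arm 2.96 m, τ = 54.59 × 2.96 = 161.6 N·m clockwise.
Total clockwise load moment = 417.9 N·m.
The cable tension T acts at 2.96 m; only its component perpendicular to the rod, T sinθ, produces torque. sinθ = h/√(h²+d²) = 2.31/√(2.31²+2.96²) = 0.6152.
Setting net torque to zero: T × 2.96 × 0.6152 = 417.9 → T = 417.9 / 1.821 = 229 N.

T ≈ 229 N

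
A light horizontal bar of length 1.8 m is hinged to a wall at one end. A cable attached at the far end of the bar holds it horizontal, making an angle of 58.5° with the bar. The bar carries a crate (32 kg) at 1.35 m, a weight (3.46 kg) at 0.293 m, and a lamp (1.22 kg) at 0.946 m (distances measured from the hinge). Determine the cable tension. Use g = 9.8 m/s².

T ≈ 290 N

Choose the hinge as the axis so the unknown hinge reaction has zero arm there.
Crate: 32 × 9.8 = 313.6 N down at 1.35 m → arm 1.35 m, τ = 313.6 × 1.35 = 423.4 N·m clockwise.
Weight: 3.46 × 9.8 = 33.91 N down at 0.293 m → arm 0.293 m, τ = 33.91 × 0.293 = 9.936 N·m clockwise.
Lamp: 1.22 × 9.8 = 11.96 N down at 0.946 m → arm 0.946 m, τ = 11.96 × 0.946 = 11.31 N·m clockwise.
Total clockwise load moment = 444.6 N·m.
The cable tension T acts at 1.8 m; only its component perpendicular to the bar, T sinθ, produces torque. sin 58.5° = 0.8526.
For rotational equilibrium, T × 1.8 × 0.8526 = 444.6, so T = 444.6 / 1.535 = 290 N.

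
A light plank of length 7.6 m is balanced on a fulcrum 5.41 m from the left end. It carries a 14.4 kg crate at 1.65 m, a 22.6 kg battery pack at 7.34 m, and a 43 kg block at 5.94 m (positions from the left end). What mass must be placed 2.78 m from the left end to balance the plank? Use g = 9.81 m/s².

m ≈ 4.66 kg

Taking torques about the fulcrum (at 5.41 m from the left end):
Crate: 14.4 × 9.81 = 141.3 N down at 1.65 m → arm 3.76 m, τ = 141.3 × 3.76 = 531.3 N·m counterclockwise.
Battery pack: 22.6 × 9.81 = 221.7 N down at 7.34 m → arm 1.93 m, τ = 221.7 × 1.93 = 427.9 N·m clockwise.
Block: 43 × 9.81 = 421.8 N down at 5.94 m → arm 0.53 m, τ = 421.8 × 0.53 = 223.6 N·m clockwise.
Net moment of known loads = 120.2 N·m clockwise.
An unknown mass m at 2.78 m has arm 2.63 m; its moment is m·g·2.63 counterclockwise.
For rotational equilibrium, m × 9.81 × 2.63 = 120.2, so m = 120.2 / (9.81 × 2.63) = 4.66 kg.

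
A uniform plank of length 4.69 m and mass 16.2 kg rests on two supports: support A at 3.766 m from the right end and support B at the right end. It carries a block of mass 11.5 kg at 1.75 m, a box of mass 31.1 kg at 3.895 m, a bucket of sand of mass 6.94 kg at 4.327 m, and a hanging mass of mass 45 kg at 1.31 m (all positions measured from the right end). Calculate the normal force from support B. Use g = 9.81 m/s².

About support A:
Beam weight: 16.2 × 9.81 = 158.9 N down at 2.345 m → arm 1.421 m, τ = 158.9 × 1.421 = 225.8 N·m clockwise.
Block: 11.5 × 9.81 = 112.8 N down at 1.75 m → arm 2.016 m, τ = 112.8 × 2.016 = 227.4 N·m clockwise.
Box: 31.1 × 9.81 = 305.1 N down at 3.895 m → arm 0.129 m, τ = 305.1 × 0.129 = 39.36 N·m counterclockwise.
Bucket of sand: 6.94 × 9.81 = 68.08 N down at 4.327 m → arm 0.561 m, τ = 68.08 × 0.561 = 38.19 N·m counterclockwise.
Hanging mass: 45 × 9.81 = 441.5 N down at 1.31 m → arm 2.456 m, τ = 441.5 × 2.456 = 1084 N·m clockwise.
Net load moment about support A = 1460 N·m clockwise.
Reaction R at support B is upward at 0 m, arm 3.766 m → moment R × 3.766 counterclockwise.
Setting net torque to zero: R × 3.766 = 1460 → R = 388 N.

R_B ≈ 388 N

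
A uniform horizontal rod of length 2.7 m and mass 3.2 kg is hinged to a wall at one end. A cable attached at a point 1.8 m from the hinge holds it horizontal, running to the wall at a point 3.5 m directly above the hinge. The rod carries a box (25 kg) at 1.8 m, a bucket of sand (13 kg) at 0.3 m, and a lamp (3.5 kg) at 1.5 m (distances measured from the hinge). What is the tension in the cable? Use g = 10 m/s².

About the hinge:
Beam weight: 3.2 × 10 = 32 N down at 1.35 m → arm 1.35 m, τ = 32 × 1.35 = 43.2 N·m clockwise.
Box: 25 × 10 = 250 N down at 1.8 m → arm 1.8 m, τ = 250 × 1.8 = 450 N·m clockwise.
Bucket of sand: 13 × 10 = 130 N down at 0.3 m → arm 0.3 m, τ = 130 × 0.3 = 39 N·m clockwise.
Lamp: 3.5 × 10 = 35 N down at 1.5 m → arm 1.5 m, τ = 35 × 1.5 = 52.5 N·m clockwise.
Total clockwise load moment = 584.7 N·m.
The cable tension T acts at 1.8 m; only its component perpendicular to the rod, T sinθ, produces torque. sinθ = h/√(h²+d²) = 3.5/√(3.5²+1.8²) = 0.8893.
Στ = 0 ⇒ T × 1.8 × 0.8893 = 584.7 ⇒ T = 584.7 / 1.601 = 365 N.

T ≈ 365 N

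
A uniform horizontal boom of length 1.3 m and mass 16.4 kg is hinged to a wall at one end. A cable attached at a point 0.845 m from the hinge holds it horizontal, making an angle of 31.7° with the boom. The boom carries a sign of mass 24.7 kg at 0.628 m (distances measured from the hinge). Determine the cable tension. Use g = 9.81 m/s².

About the hinge:
Beam weight: 16.4 × 9.81 = 160.9 N down at 0.65 m → arm 0.65 m, τ = 160.9 × 0.65 = 104.6 N·m clockwise.
Sign: 24.7 × 9.81 = 242.3 N down at 0.628 m → arm 0.628 m, τ = 242.3 × 0.628 = 152.2 N·m clockwise.
Total clockwise load moment = 256.8 N·m.
The cable tension T acts at 0.845 m; only its component perpendicular to the boom, T sinθ, produces torque. sin 31.7° = 0.5255.
Στ = 0 ⇒ T × 0.845 × 0.5255 = 256.8 ⇒ T = 256.8 / 0.444 = 578 N.

T ≈ 578 N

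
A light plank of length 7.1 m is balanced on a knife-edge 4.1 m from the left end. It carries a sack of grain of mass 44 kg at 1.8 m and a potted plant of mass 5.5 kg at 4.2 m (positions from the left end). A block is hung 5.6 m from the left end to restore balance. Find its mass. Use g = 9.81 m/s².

m ≈ 67.1 kg

About the knife-edge (at 4.1 m from the left end):
Sack of grain: 44 × 9.81 = 431.6 N down at 1.8 m → arm 2.3 m, τ = 431.6 × 2.3 = 992.7 N·m counterclockwise.
Potted plant: 5.5 × 9.81 = 53.96 N down at 4.2 m → arm 0.1 m, τ = 53.96 × 0.1 = 5.396 N·m clockwise.
Net moment of known loads = 987.3 N·m counterclockwise.
An unknown mass m at 5.6 m has arm 1.5 m; its moment is m·g·1.5 clockwise.
For rotational equilibrium, m × 9.81 × 1.5 = 987.3, so m = 987.3 / (9.81 × 1.5) = 67.1 kg.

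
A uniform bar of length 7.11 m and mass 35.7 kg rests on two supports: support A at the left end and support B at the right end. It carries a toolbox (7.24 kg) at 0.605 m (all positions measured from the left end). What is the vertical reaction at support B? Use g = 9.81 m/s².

Sum moments about support A (its reaction then has zero moment arm).
Beam weight: 35.7 × 9.81 = 350.2 N down at 3.555 m → arm 3.555 m, τ = 350.2 × 3.555 = 1245 N·m clockwise.
Toolbox: 7.24 × 9.81 = 71.02 N down at 0.605 m → arm 0.605 m, τ = 71.02 × 0.605 = 42.97 N·m clockwise.
Net load moment about support A = 1288 N·m clockwise.
Reaction R at support B is upward at 7.11 m, arm 7.11 m → moment R × 7.11 counterclockwise.
Setting net torque to zero: R × 7.11 = 1288 → R = 181 N.

R_B ≈ 181 N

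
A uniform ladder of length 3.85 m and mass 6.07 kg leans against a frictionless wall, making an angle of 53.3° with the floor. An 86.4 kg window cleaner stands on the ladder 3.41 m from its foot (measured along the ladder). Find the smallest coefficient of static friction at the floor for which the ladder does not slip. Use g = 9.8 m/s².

Take moments about the foot of the ladder.
Ladder weight 6.07×9.8 = 59.49 N acts at 1.925 m along the ladder; its horizontal arm is 1.925·cos53.3° = 1.15 m → τ = 68.41 N·m clockwise.
Window cleaner: 86.4×9.8 = 846.7 N at 3.41 m → arm 2.038 m → τ = 1726 N·m clockwise.
Wall normal N acts horizontally at the top; its moment arm is the height L sinθ = 3.85·sin53.3° = 3.087 m, counterclockwise.
Στ = 0 ⇒ N × 3.087 = 1794 ⇒ N = 581.1 N.
ΣFx = 0 ⇒ f = N_wall = 581.1 N. ΣFy = 0 ⇒ N_floor = 906.2 N.
μ_min = f / N_floor = 581.1 / 906.2 = 0.641.

μ_min ≈ 0.641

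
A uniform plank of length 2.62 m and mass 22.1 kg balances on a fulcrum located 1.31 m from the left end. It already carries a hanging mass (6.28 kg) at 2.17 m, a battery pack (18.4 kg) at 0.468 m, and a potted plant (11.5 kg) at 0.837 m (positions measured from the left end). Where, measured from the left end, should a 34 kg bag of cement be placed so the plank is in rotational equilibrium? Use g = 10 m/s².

x ≈ 1.77 m from the left end

Taking torques about the fulcrum (at 1.31 m from the left end):
Beam weight: acts at the fulcrum, moment arm 0 → no torque.
Hanging mass: 6.28 × 10 = 62.8 N down at 2.17 m → arm 0.86 m, τ = 62.8 × 0.86 = 54.01 N·m clockwise.
Battery pack: 18.4 × 10 = 184 N down at 0.468 m → arm 0.842 m, τ = 184 × 0.842 = 154.9 N·m counterclockwise.
Potted plant: 11.5 × 10 = 115 N down at 0.837 m → arm 0.473 m, τ = 115 × 0.473 = 54.39 N·m counterclockwise.
Net moment of existing loads = 155.3 N·m counterclockwise.
The bag of cement weighs 34 × 10 = 340 N and must supply an equal clockwise moment, so its lever arm about the fulcrum is 155.3 / 340 = 0.457 m.
That puts it at 1.31 + 0.457 = 1.77 m from the left end.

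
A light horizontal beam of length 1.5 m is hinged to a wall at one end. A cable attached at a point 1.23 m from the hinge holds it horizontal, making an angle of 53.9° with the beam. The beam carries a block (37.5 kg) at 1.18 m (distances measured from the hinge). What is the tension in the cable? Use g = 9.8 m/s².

T ≈ 436 N

Taking torques about the hinge:
Block: 37.5 × 9.8 = 367.5 N down at 1.18 m → arm 1.18 m, τ = 367.5 × 1.18 = 433.6 N·m clockwise.
Total clockwise load moment = 433.6 N·m.
The cable tension T acts at 1.23 m; only its component perpendicular to the beam, T sinθ, produces torque. sin 53.9° = 0.808.
Στ = 0 ⇒ T × 1.23 × 0.808 = 433.6 ⇒ T = 433.6 / 0.9938 = 436 N.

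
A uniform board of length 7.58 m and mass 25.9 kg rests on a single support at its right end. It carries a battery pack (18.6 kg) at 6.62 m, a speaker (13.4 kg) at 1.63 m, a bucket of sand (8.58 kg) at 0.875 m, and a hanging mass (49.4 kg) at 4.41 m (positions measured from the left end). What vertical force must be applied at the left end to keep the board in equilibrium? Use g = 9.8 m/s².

Taking torques about the right end:
Beam weight: 25.9 × 9.8 = 253.8 N down at 3.79 m → arm 3.79 m, τ = 253.8 × 3.79 = 961.9 N·m counterclockwise.
Battery pack: 18.6 × 9.8 = 182.3 N down at 6.62 m → arm 0.96 m, τ = 182.3 × 0.96 = 175 N·m counterclockwise.
Speaker: 13.4 × 9.8 = 131.3 N down at 1.63 m → arm 5.95 m, τ = 131.3 × 5.95 = 781.2 N·m counterclockwise.
Bucket of sand: 8.58 × 9.8 = 84.08 N down at 0.875 m → arm 6.705 m, τ = 84.08 × 6.705 = 563.8 N·m counterclockwise.
Hanging mass: 49.4 × 9.8 = 484.1 N down at 4.41 m → arm 3.17 m, τ = 484.1 × 3.17 = 1535 N·m counterclockwise.
Net moment of the loads = 4017 N·m counterclockwise.
The upward force F acts at the left end, arm 7.58 m, giving F × 7.58 clockwise.
For rotational equilibrium, F × 7.58 = 4017, so F = 4017 / 7.58 = 530 N.

F ≈ 530 N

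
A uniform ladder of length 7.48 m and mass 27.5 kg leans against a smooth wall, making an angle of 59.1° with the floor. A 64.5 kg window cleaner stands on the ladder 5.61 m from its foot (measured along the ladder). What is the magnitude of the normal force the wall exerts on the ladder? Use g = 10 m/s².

Taking torques about the foot of the ladder:
Ladder weight 27.5×10 = 275 N acts at 3.74 m along the ladder; its horizontal arm is 3.74·cos59.1° = 1.921 m → τ = 528.3 N·m clockwise.
Window cleaner: 64.5×10 = 645 N at 5.61 m → arm 2.881 m → τ = 1858 N·m clockwise.
Wall normal N acts horizontally at the top; its moment arm is the height L sinθ = 7.48·sin59.1° = 6.418 m, counterclockwise.
Στ = 0 ⇒ N × 6.418 = 2386 ⇒ N = 372 N.

N_wall ≈ 372 N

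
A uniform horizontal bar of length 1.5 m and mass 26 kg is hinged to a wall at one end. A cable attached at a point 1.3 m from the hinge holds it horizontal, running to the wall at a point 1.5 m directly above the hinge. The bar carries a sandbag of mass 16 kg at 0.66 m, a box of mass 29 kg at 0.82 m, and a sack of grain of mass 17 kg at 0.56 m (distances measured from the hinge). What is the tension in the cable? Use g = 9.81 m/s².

Sum moments about the hinge (the unknown hinge reaction has zero arm there).
Beam weight: 26 × 9.81 = 255.1 N down at 0.75 m → arm 0.75 m, τ = 255.1 × 0.75 = 191.3 N·m clockwise.
Sandbag: 16 × 9.81 = 157 N down at 0.66 m → arm 0.66 m, τ = 157 × 0.66 = 103.6 N·m clockwise.
Box: 29 × 9.81 = 284.5 N down at 0.82 m → arm 0.82 m, τ = 284.5 × 0.82 = 233.3 N·m clockwise.
Sack of grain: 17 × 9.81 = 166.8 N down at 0.56 m → arm 0.56 m, τ = 166.8 × 0.56 = 93.41 N·m clockwise.
Total clockwise load moment = 621.6 N·m.
The cable tension T acts at 1.3 m; only its component perpendicular to the bar, T sinθ, produces torque. sinθ = h/√(h²+d²) = 1.5/√(1.5²+1.3²) = 0.7557.
For rotational equilibrium, T × 1.3 × 0.7557 = 621.6, so T = 621.6 / 0.9824 = 633 N.

T ≈ 633 N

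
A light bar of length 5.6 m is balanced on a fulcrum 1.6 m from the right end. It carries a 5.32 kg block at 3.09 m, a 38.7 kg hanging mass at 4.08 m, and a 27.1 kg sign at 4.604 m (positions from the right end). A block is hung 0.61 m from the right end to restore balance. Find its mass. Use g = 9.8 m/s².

m ≈ 187 kg

Sum moments about the fulcrum (at 1.6 m from the right end) (the support reaction has zero arm there).
Block: 5.32 × 9.8 = 52.14 N down at 3.09 m → arm 1.49 m, τ = 52.14 × 1.49 = 77.69 N·m counterclockwise.
Hanging mass: 38.7 × 9.8 = 379.3 N down at 4.08 m → arm 2.48 m, τ = 379.3 × 2.48 = 940.7 N·m counterclockwise.
Sign: 27.1 × 9.8 = 265.6 N down at 4.604 m → arm 3.004 m, τ = 265.6 × 3.004 = 797.9 N·m counterclockwise.
Net moment of known loads = 1816 N·m counterclockwise.
An unknown mass m at 0.61 m has arm 0.99 m; its moment is m·g·0.99 clockwise.
Balancing moments: m × 9.8 × 0.99 = 1816, giving m = 1816 / (9.8 × 0.99) = 187 kg.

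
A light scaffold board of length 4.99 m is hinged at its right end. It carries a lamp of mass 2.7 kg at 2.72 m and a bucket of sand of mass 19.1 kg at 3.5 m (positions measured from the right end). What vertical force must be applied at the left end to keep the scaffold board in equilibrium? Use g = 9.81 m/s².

F ≈ 146 N

Take moments about the right end.
Lamp: 2.7 × 9.81 = 26.49 N down at 2.72 m → arm 2.72 m, τ = 26.49 × 2.72 = 72.05 N·m counterclockwise.
Bucket of sand: 19.1 × 9.81 = 187.4 N down at 3.5 m → arm 3.5 m, τ = 187.4 × 3.5 = 655.9 N·m counterclockwise.
Net moment of the loads = 727.9 N·m counterclockwise.
The upward force F acts at the left end, arm 4.99 m, giving F × 4.99 clockwise.
Στ = 0 ⇒ F × 4.99 = 727.9 ⇒ F = 727.9 / 4.99 = 146 N.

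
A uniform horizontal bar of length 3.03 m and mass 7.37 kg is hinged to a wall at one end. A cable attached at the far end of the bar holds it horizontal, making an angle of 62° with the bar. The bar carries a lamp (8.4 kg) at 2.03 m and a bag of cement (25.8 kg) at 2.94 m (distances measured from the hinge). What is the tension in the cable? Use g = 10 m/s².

About the hinge:
Beam weight: 7.37 × 10 = 73.7 N down at 1.515 m → arm 1.515 m, τ = 73.7 × 1.515 = 111.7 N·m clockwise.
Lamp: 8.4 × 10 = 84 N down at 2.03 m → arm 2.03 m, τ = 84 × 2.03 = 170.5 N·m clockwise.
Bag of cement: 25.8 × 10 = 258 N down at 2.94 m → arm 2.94 m, τ = 258 × 2.94 = 758.5 N·m clockwise.
Total clockwise load moment = 1041 N·m.
The cable tension T acts at 3.03 m; only its component perpendicular to the bar, T sinθ, produces torque. sin 62° = 0.8829.
Setting net torque to zero: T × 3.03 × 0.8829 = 1041 → T = 1041 / 2.675 = 389 N.

T ≈ 389 N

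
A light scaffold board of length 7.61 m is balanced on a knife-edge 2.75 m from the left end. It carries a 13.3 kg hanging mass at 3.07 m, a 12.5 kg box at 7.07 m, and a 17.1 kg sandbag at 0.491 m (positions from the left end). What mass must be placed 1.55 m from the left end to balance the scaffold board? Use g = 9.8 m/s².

Choose the knife-edge (at 2.75 m from the left end) as the axis so the support reaction has zero arm there.
Hanging mass: 13.3 × 9.8 = 130.3 N down at 3.07 m → arm 0.32 m, τ = 130.3 × 0.32 = 41.7 N·m clockwise.
Box: 12.5 × 9.8 = 122.5 N down at 7.07 m → arm 4.32 m, τ = 122.5 × 4.32 = 529.2 N·m clockwise.
Sandbag: 17.1 × 9.8 = 167.6 N down at 0.491 m → arm 2.259 m, τ = 167.6 × 2.259 = 378.6 N·m counterclockwise.
Net moment of known loads = 192.3 N·m clockwise.
An unknown mass m at 1.55 m has arm 1.2 m; its moment is m·g·1.2 counterclockwise.
Setting net torque to zero: m × 9.8 × 1.2 = 192.3 → m = 192.3 / (9.8 × 1.2) = 16.4 kg.

m ≈ 16.4 kg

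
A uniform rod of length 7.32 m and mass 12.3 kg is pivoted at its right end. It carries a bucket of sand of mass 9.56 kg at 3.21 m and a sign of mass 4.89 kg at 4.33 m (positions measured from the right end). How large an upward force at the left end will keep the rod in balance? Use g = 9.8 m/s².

F ≈ 130 N

Sum moments about the right end (the unknown pivot reaction has zero arm there).
Beam weight: 12.3 × 9.8 = 120.5 N down at 3.66 m → arm 3.66 m, τ = 120.5 × 3.66 = 441 N·m counterclockwise.
Bucket of sand: 9.56 × 9.8 = 93.69 N down at 3.21 m → arm 3.21 m, τ = 93.69 × 3.21 = 300.7 N·m counterclockwise.
Sign: 4.89 × 9.8 = 47.92 N down at 4.33 m → arm 4.33 m, τ = 47.92 × 4.33 = 207.5 N·m counterclockwise.
Net moment of the loads = 949.2 N·m counterclockwise.
The upward force F acts at the left end, arm 7.32 m, giving F × 7.32 clockwise.
Setting net torque to zero: F × 7.32 = 949.2 → F = 949.2 / 7.32 = 130 N.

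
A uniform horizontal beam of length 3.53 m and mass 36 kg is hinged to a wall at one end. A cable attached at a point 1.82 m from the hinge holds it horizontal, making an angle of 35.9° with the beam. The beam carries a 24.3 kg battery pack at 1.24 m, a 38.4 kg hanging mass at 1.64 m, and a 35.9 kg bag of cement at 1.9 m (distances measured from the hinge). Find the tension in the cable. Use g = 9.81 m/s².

T ≈ 2070 N

About the hinge:
Beam weight: 36 × 9.81 = 353.2 N down at 1.765 m → arm 1.765 m, τ = 353.2 × 1.765 = 623.4 N·m clockwise.
Battery pack: 24.3 × 9.81 = 238.4 N down at 1.24 m → arm 1.24 m, τ = 238.4 × 1.24 = 295.6 N·m clockwise.
Hanging mass: 38.4 × 9.81 = 376.7 N down at 1.64 m → arm 1.64 m, τ = 376.7 × 1.64 = 617.8 N·m clockwise.
Bag of cement: 35.9 × 9.81 = 352.2 N down at 1.9 m → arm 1.9 m, τ = 352.2 × 1.9 = 669.2 N·m clockwise.
Total clockwise load moment = 2206 N·m.
The cable tension T acts at 1.82 m; only its component perpendicular to the beam, T sinθ, produces torque. sin 35.9° = 0.5864.
For rotational equilibrium, T × 1.82 × 0.5864 = 2206, so T = 2206 / 1.067 = 2070 N.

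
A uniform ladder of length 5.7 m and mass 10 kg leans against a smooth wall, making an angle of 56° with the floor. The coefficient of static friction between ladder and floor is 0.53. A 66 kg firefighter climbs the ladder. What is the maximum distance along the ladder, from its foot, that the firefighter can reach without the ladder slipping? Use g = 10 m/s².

Choose the foot of the ladder as the axis so the floor normal and friction both act there and drop out.
Ladder weight 10×10 = 100 N acts at 2.85 m along the ladder; its horizontal arm is 2.85·cos56° = 1.594 m → τ = 159.4 N·m clockwise.
Firefighter weight 66×10 = 660 N at distance d → arm d·cos56° → τ = 660·d·0.5592 clockwise.
Wall normal N at the top has arm L sinθ = 4.726 m counterclockwise, so Στ = 0 gives N·4.726 = 159.4 + 369.1·d.
ΣFy = 0 ⇒ N_floor = 760 N, so the maximum friction is μ_s·N_floor = 0.53×760 = 402.8 N. ΣFx = 0 ⇒ N_wall = f, so at the slipping point N = 402.8 N.
Substituting: 402.8×4.726 = 159.4 + 369.1·d ⇒ d = (1904 − 159.4) / 369.1 = 4.73 m.

d ≈ 4.73 m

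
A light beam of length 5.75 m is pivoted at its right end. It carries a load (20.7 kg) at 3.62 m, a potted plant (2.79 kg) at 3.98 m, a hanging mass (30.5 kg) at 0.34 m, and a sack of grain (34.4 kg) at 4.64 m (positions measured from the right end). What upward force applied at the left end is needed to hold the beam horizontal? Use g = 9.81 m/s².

F ≈ 437 N

About the right end:
Load: 20.7 × 9.81 = 203.1 N down at 3.62 m → arm 3.62 m, τ = 203.1 × 3.62 = 735.2 N·m counterclockwise.
Potted plant: 2.79 × 9.81 = 27.37 N down at 3.98 m → arm 3.98 m, τ = 27.37 × 3.98 = 108.9 N·m counterclockwise.
Hanging mass: 30.5 × 9.81 = 299.2 N down at 0.34 m → arm 0.34 m, τ = 299.2 × 0.34 = 101.7 N·m counterclockwise.
Sack of grain: 34.4 × 9.81 = 337.5 N down at 4.64 m → arm 4.64 m, τ = 337.5 × 4.64 = 1566 N·m counterclockwise.
Net moment of the loads = 2512 N·m counterclockwise.
The upward force F acts at the left end, arm 5.75 m, giving F × 5.75 clockwise.
Setting net torque to zero: F × 5.75 = 2512 → F = 2512 / 5.75 = 437 N.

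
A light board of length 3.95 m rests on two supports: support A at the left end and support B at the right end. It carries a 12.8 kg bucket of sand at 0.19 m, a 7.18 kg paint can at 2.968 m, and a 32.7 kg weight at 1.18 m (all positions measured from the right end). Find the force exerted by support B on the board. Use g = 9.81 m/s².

About support A:
Bucket of sand: 12.8 × 9.81 = 125.6 N down at 0.19 m → arm 3.76 m, τ = 125.6 × 3.76 = 472.3 N·m clockwise.
Paint can: 7.18 × 9.81 = 70.44 N down at 2.968 m → arm 0.982 m, τ = 70.44 × 0.982 = 69.17 N·m clockwise.
Weight: 32.7 × 9.81 = 320.8 N down at 1.18 m → arm 2.77 m, τ = 320.8 × 2.77 = 888.6 N·m clockwise.
Net load moment about support A = 1430 N·m clockwise.
Reaction R at support B is upward at 0 m, arm 3.95 m → moment R × 3.95 counterclockwise.
Στ = 0 ⇒ R × 3.95 = 1430 ⇒ R = 362 N.

R_B ≈ 362 N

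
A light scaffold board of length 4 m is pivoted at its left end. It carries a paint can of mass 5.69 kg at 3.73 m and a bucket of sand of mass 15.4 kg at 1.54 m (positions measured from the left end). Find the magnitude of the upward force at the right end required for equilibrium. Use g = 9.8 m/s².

F ≈ 110 N

About the left end:
Paint can: 5.69 × 9.8 = 55.76 N down at 3.73 m → arm 3.73 m, τ = 55.76 × 3.73 = 208 N·m clockwise.
Bucket of sand: 15.4 × 9.8 = 150.9 N down at 1.54 m → arm 1.54 m, τ = 150.9 × 1.54 = 232.4 N·m clockwise.
Net moment of the loads = 440.4 N·m clockwise.
The upward force F acts at the right end, arm 4 m, giving F × 4 counterclockwise.
For rotational equilibrium, F × 4 = 440.4, so F = 440.4 / 4 = 110 N.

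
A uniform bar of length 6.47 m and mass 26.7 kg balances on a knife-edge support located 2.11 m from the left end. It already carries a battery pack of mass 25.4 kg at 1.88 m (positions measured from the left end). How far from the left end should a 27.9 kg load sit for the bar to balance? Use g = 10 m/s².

Sum moments about the knife-edge support (at 2.11 m from the left end) (the support reaction has zero arm there).
Beam weight: 26.7 × 10 = 267 N down at 3.235 m → arm 1.125 m, τ = 267 × 1.125 = 300.4 N·m clockwise.
Battery pack: 25.4 × 10 = 254 N down at 1.88 m → arm 0.23 m, τ = 254 × 0.23 = 58.42 N·m counterclockwise.
Net moment of existing loads = 242 N·m clockwise.
The load weighs 27.9 × 10 = 279 N and must supply an equal counterclockwise moment, so its lever arm about the knife-edge support is 242 / 279 = 0.867 m.
That puts it at 2.11 − 0.867 = 1.24 m from the left end.

x ≈ 1.24 m from the left end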